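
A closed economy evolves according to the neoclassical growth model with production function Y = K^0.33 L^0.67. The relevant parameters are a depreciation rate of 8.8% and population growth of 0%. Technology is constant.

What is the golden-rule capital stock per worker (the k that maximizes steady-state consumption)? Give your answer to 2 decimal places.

The golden rule sets f'(k) = n + δ, i.e. α·k^(α−1) = n + δ.
So k^(1−α) = α / (n + δ) = 0.33 / 0.088 = 3.7500.
k_gold = 3.7500^(1/0.67) ≈ 7.1906

k_gold ≈ 7.19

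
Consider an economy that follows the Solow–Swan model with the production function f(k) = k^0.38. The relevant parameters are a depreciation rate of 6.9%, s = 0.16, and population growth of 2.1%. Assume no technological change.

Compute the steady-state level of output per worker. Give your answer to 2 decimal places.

Steady state requires s·f(k) = (n + δ)·k, i.e. s·k^α = (n + δ)·k.
Rearranging, k^(1−α) = s / (n + δ).
k^0.62 = 0.16 / (0.021 + 0.069) = 0.16 / 0.090 = 1.7778
k* = 1.7778^(1/0.62) ≈ 2.5295
y* = (k*)^α = 2.5295^0.38 ≈ 1.4228

y* = 1.42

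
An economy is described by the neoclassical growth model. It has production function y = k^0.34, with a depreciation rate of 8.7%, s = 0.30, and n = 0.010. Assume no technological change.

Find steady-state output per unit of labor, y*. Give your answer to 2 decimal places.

At the steady state, Δk = 0, so s·k^α = (n + δ)·k.
Dividing both sides by k: k^(1−α) = s / (n + δ).
k^0.66 = 0.30 / (0.010 + 0.087) = 0.30 / 0.097 = 3.0928
k* = 3.0928^(1/0.66) ≈ 5.5330
y* = (k*)^α = 5.5330^0.34 ≈ 1.7890

y* = 1.79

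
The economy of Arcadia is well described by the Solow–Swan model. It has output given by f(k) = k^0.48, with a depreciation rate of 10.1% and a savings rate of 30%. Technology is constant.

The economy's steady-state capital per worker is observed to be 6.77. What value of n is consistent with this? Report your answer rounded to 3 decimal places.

In steady state, investment equals break-even investment: s·k^α = (n + δ)·k.
So s / (n + δ) = (k*)^(1−α) = 6.77^0.52 = 2.7034.
Therefore n + δ = s / 2.7034 = 0.30 / 2.7034 = 0.1110, so n = 0.1110 − 0.101 = 0.0100.

n ≈ 0.010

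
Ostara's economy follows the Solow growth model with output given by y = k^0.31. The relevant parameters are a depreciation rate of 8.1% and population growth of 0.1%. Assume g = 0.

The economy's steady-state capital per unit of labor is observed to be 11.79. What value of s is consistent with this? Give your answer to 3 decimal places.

At the steady state, Δk = 0, so s·k^α = (n + δ)·k.
So s / (n + δ) = (k*)^(1−α) = 11.79^0.69 = 5.4871.
Therefore s = 5.4871 × (n + δ) = 5.4871 × 0.082 = 0.4499.

s ≈ 0.450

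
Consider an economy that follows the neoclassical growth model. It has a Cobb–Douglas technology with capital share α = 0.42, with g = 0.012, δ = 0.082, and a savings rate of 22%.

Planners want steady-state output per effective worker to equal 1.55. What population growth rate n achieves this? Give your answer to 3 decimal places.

n ≈ 0.026

Steady state requires s·f(k) = (n + g + δ)·k, i.e. s·k^α = (n + g + δ)·k.
Since y* = [s/(n + g + δ)]^(α/(1−α)), we have s/(n + g + δ) = (y*)^((1−α)/α) = 1.55^1.381 = 1.8317.
Therefore n + g + δ = s / 1.8317 = 0.22 / 1.8317 = 0.1201, so n = 0.1201 − 0.094 = 0.0261.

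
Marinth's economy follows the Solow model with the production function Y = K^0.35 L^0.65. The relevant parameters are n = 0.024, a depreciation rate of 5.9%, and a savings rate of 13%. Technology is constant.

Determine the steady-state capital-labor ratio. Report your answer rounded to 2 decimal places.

In steady state, investment equals break-even investment: s·k^α = (n + δ)·k.
Rearranging, k^(1−α) = s / (n + δ).
k^0.65 = 0.13 / (0.024 + 0.059) = 0.13 / 0.083 = 1.5663
k* = 1.5663^(1/0.65) ≈ 1.9944

k* = 1.99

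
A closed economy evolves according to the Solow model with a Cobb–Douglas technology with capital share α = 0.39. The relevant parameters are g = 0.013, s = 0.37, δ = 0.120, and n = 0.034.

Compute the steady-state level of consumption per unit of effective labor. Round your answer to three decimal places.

c* = 1.048

Steady state requires s·f(k) = (n + g + δ)·k, i.e. s·k^α = (n + g + δ)·k.
Rearranging, k^(1−α) = s / (n + g + δ).
k^0.61 = 0.37 / (0.034 + 0.013 + 0.120) = 0.37 / 0.167 = 2.2156
k* = 2.2156^(1/0.61) ≈ 3.6845
y* = (k*)^α = 3.6845^0.39 ≈ 1.6630
c* = (1 − s)·y* = (1 − 0.37) × 1.6630 ≈ 1.0477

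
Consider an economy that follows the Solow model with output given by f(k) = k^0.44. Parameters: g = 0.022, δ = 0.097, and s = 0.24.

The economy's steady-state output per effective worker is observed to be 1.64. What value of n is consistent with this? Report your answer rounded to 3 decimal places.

In steady state, investment equals break-even investment: s·k^α = (n + g + δ)·k.
Since y* = [s/(n + g + δ)]^(α/(1−α)), we have s/(n + g + δ) = (y*)^((1−α)/α) = 1.64^1.2727 = 1.8769.
Therefore n + g + δ = s / 1.8769 = 0.24 / 1.8769 = 0.1279, so n = 0.1279 − 0.119 = 0.0089.

n ≈ 0.009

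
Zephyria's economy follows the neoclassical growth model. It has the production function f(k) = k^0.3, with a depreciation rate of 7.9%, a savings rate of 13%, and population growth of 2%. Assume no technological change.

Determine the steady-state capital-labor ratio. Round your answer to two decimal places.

In steady state, investment equals break-even investment: s·k^α = (n + δ)·k.
Rearranging, k^(1−α) = s / (n + δ).
k^0.7 = 0.13 / (0.020 + 0.079) = 0.13 / 0.099 = 1.3131
k* = 1.3131^(1/0.7) ≈ 1.4757

k* ≈ 1.48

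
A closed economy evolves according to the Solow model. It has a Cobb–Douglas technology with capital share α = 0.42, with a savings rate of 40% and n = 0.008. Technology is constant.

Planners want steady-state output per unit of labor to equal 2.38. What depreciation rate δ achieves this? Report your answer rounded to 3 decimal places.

At the steady state, Δk = 0, so s·k^α = (n + δ)·k.
Since y* = [s/(n + δ)]^(α/(1−α)), we have s/(n + δ) = (y*)^((1−α)/α) = 2.38^1.381 = 3.3117.
Therefore n + δ = s / 3.3117 = 0.40 / 3.3117 = 0.1208, so δ = 0.1208 − 0.008 = 0.1128.

δ ≈ 0.113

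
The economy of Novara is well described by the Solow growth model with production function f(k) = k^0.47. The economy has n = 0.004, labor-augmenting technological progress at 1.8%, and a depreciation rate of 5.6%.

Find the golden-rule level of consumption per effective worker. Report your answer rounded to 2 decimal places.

c_gold ≈ 2.61

At the golden rule, f'(k) = n + g + δ, so α·k^(α−1) = n + g + δ and k_gold = (α/(n + g + δ))^(1/(1−α)).
k_gold = (0.47/0.078)^(1/0.53) = 6.0256^1.8868 ≈ 29.6282
c_gold = f(k_gold) − (n + g + δ)·k_gold = 4.9170 − 0.078×29.6282 ≈ 2.6060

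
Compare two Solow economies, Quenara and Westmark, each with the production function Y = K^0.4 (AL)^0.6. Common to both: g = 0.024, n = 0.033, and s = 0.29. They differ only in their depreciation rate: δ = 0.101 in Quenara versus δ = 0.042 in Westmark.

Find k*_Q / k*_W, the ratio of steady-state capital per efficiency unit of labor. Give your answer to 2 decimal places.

k*_Q / k*_W ≈ 0.46

Steady-state k* = [s/(n + g + δ)]^(1/(1−α)), so the ratio is [ (s_Q/(n + g + δ)_Q) / (s_W/(n + g + δ)_W) ]^1.6667.
s_Q/(n + g + δ)_Q = 0.29/0.158 = 1.8354; s_W/(n + g + δ)_W = 0.29/0.099 = 2.9293.
Ratio = (1.8354/2.9293)^1.6667 = 0.6266^1.6667 ≈ 0.4588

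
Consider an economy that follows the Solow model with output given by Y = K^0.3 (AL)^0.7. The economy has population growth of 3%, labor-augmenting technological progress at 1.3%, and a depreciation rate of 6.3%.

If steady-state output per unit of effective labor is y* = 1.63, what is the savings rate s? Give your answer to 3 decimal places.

s ≈ 0.331

In steady state, investment equals break-even investment: s·k^α = (n + g + δ)·k.
Since y* = [s/(n + g + δ)]^(α/(1−α)), we have s/(n + g + δ) = (y*)^((1−α)/α) = 1.63^2.3333 = 3.1268.
Therefore s = 3.1268 × (n + g + δ) = 3.1268 × 0.106 = 0.3314.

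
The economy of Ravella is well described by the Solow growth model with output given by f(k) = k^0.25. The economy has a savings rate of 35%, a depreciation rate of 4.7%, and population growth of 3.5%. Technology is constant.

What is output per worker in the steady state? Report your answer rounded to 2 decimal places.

At the steady state, Δk = 0, so s·k^α = (n + δ)·k.
Dividing both sides by k: k^(1−α) = s / (n + δ).
k^0.75 = 0.35 / (0.035 + 0.047) = 0.35 / 0.082 = 4.2683
k* = 4.2683^(1/0.75) ≈ 6.9237
y* = (k*)^α = 6.9237^0.25 ≈ 1.6221

y* = 1.62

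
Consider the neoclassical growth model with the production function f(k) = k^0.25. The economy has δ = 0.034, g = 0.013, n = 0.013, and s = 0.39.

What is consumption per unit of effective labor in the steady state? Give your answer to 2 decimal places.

c* = 1.14

At the steady state, Δk = 0, so s·k^α = (n + g + δ)·k.
Dividing both sides by k: k^(1−α) = s / (n + g + δ).
k^0.75 = 0.39 / (0.013 + 0.013 + 0.034) = 0.39 / 0.060 = 6.5000
k* = 6.5000^(1/0.75) ≈ 12.1307
y* = (k*)^α = 12.1307^0.25 ≈ 1.8663
c* = (1 − s)·y* = (1 − 0.39) × 1.8663 ≈ 1.1384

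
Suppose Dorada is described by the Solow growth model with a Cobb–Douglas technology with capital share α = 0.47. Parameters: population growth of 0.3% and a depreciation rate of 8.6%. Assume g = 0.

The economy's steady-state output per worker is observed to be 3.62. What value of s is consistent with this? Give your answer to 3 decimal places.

In steady state, investment equals break-even investment: s·k^α = (n + δ)·k.
Since y* = [s/(n + δ)]^(α/(1−α)), we have s/(n + δ) = (y*)^((1−α)/α) = 3.62^1.1277 = 4.2663.
Therefore s = 4.2663 × (n + δ) = 4.2663 × 0.089 = 0.3797.

s ≈ 0.380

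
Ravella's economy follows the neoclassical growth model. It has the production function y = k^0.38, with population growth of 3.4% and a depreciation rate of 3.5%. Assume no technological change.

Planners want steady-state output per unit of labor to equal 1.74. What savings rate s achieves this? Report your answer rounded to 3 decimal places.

At the steady state, Δk = 0, so s·k^α = (n + δ)·k.
Since y* = [s/(n + δ)]^(α/(1−α)), we have s/(n + δ) = (y*)^((1−α)/α) = 1.74^1.6316 = 2.4688.
Therefore s = 2.4688 × (n + δ) = 2.4688 × 0.069 = 0.1703.

s ≈ 0.170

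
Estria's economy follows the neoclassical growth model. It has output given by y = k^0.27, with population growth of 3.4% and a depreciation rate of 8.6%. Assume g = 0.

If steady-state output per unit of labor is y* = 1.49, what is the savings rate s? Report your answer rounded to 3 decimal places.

s ≈ 0.353

At the steady state, Δk = 0, so s·k^α = (n + δ)·k.
Since y* = [s/(n + δ)]^(α/(1−α)), we have s/(n + δ) = (y*)^((1−α)/α) = 1.49^2.7037 = 2.9393.
Therefore s = 2.9393 × (n + δ) = 2.9393 × 0.120 = 0.3527.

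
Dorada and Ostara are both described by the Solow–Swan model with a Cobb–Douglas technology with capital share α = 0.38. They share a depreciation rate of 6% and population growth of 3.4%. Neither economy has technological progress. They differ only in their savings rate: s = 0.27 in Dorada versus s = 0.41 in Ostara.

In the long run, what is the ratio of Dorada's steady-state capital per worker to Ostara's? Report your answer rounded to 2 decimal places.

Steady-state k* = [s/(n + δ)]^(1/(1−α)), so the ratio is [ (s_D/(n + δ)_D) / (s_O/(n + δ)_O) ]^1.6129.
s_D/(n + δ)_D = 0.27/0.094 = 2.8723; s_O/(n + δ)_O = 0.41/0.094 = 4.3617.
Ratio = (2.8723/4.3617)^1.6129 = 0.6585^1.6129 ≈ 0.5097

k*_D / k*_O ≈ 0.51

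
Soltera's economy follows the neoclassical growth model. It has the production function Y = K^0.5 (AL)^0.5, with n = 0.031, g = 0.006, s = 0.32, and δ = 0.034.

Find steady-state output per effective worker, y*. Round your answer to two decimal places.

At the steady state, Δk = 0, so s·k^α = (n + g + δ)·k.
Rearranging, k^(1−α) = s / (n + g + δ).
k^0.5 = 0.32 / (0.031 + 0.006 + 0.034) = 0.32 / 0.071 = 4.5070
k* = 4.5070^(1/0.5) ≈ 20.3130
y* = (k*)^α = 20.3130^0.5 ≈ 4.5070

y* = 4.51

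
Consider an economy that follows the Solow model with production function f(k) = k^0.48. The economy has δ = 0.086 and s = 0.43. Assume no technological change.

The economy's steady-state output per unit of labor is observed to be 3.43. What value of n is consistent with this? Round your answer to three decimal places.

At the steady state, Δk = 0, so s·k^α = (n + δ)·k.
Since y* = [s/(n + δ)]^(α/(1−α)), we have s/(n + δ) = (y*)^((1−α)/α) = 3.43^1.0833 = 3.8009.
Therefore n + δ = s / 3.8009 = 0.43 / 3.8009 = 0.1131, so n = 0.1131 − 0.086 = 0.0271.

n ≈ 0.027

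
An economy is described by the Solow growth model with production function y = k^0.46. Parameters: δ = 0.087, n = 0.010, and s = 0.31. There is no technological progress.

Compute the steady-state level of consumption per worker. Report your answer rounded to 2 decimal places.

c* = 1.86

In steady state, investment equals break-even investment: s·k^α = (n + δ)·k.
Dividing both sides by k: k^(1−α) = s / (n + δ).
k^0.54 = 0.31 / (0.010 + 0.087) = 0.31 / 0.097 = 3.1959
k* = 3.1959^(1/0.54) ≈ 8.5987
y* = (k*)^α = 8.5987^0.46 ≈ 2.6905
c* = (1 − s)·y* = (1 − 0.31) × 2.6905 ≈ 1.8564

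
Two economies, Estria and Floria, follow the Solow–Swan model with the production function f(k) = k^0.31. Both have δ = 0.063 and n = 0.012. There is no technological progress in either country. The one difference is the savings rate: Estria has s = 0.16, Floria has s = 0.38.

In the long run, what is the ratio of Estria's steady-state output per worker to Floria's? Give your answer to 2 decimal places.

ratio ≈ 0.68

Steady-state y* = [s/(n + δ)]^(α/(1−α)), so the ratio is [ (s_E/(n + δ)_E) / (s_F/(n + δ)_F) ]^0.4493.
s_E/(n + δ)_E = 0.16/0.075 = 2.1333; s_F/(n + δ)_F = 0.38/0.075 = 5.0667.
Ratio = (2.1333/5.0667)^0.4493 = 0.4210^0.4493 ≈ 0.6779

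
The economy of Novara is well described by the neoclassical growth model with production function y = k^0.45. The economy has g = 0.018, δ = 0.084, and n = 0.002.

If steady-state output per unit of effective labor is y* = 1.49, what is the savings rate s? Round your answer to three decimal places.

s ≈ 0.169

Steady state requires s·f(k) = (n + g + δ)·k, i.e. s·k^α = (n + g + δ)·k.
Since y* = [s/(n + g + δ)]^(α/(1−α)), we have s/(n + g + δ) = (y*)^((1−α)/α) = 1.49^1.2222 = 1.6281.
Therefore s = 1.6281 × (n + g + δ) = 1.6281 × 0.104 = 0.1693.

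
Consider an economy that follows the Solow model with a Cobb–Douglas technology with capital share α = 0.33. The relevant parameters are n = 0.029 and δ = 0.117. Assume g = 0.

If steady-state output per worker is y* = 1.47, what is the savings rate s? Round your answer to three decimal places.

s ≈ 0.319

In steady state, investment equals break-even investment: s·k^α = (n + δ)·k.
Since y* = [s/(n + δ)]^(α/(1−α)), we have s/(n + δ) = (y*)^((1−α)/α) = 1.47^2.0303 = 2.1863.
Therefore s = 2.1863 × (n + δ) = 2.1863 × 0.146 = 0.3192.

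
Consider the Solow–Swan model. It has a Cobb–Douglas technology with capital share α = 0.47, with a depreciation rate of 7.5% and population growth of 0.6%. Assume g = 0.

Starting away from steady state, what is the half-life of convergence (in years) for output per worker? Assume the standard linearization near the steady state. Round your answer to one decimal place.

Near the steady state the convergence rate is λ = (1 − α)(n + δ).
λ = (1 − 0.47) × 0.081 = 0.53 × 0.081 = 0.04293
Half-life = ln 2 / λ = 0.6931 / 0.04293 ≈ 16.14 years

half-life ≈ 16.1 years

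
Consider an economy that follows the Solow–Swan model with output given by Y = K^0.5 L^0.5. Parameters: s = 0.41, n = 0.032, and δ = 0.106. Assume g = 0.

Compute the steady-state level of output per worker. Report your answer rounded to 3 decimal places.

y* ≈ 2.971

In steady state, investment equals break-even investment: s·k^α = (n + δ)·k.
Rearranging, k^(1−α) = s / (n + δ).
k^0.5 = 0.41 / (0.032 + 0.106) = 0.41 / 0.138 = 2.9710
k* = 2.9710^(1/0.5) ≈ 8.8268
y* = (k*)^α = 8.8268^0.5 ≈ 2.9710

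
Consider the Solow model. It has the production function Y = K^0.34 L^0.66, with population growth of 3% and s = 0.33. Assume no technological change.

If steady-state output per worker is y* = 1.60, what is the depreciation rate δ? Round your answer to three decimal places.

δ ≈ 0.103

Steady state requires s·f(k) = (n + δ)·k, i.e. s·k^α = (n + δ)·k.
Since y* = [s/(n + δ)]^(α/(1−α)), we have s/(n + δ) = (y*)^((1−α)/α) = 1.60^1.9412 = 2.4902.
Therefore n + δ = s / 2.4902 = 0.33 / 2.4902 = 0.1325, so δ = 0.1325 − 0.030 = 0.1025.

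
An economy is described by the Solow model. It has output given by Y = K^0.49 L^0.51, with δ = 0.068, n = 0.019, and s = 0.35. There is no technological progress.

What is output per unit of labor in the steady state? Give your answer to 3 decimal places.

In steady state, investment equals break-even investment: s·k^α = (n + δ)·k.
Rearranging, k^(1−α) = s / (n + δ).
k^0.51 = 0.35 / (0.019 + 0.068) = 0.35 / 0.087 = 4.0230
k* = 4.0230^(1/0.51) ≈ 15.3247
y* = (k*)^α = 15.3247^0.49 ≈ 3.8093

y* = 3.809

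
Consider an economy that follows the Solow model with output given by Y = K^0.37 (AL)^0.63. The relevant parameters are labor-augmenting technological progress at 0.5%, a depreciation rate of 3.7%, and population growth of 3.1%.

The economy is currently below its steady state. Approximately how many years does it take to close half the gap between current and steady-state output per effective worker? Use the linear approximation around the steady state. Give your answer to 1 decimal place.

Near the steady state the convergence rate is λ = (1 − α)(n + g + δ).
λ = (1 − 0.37) × 0.073 = 0.63 × 0.073 = 0.04599
Half-life = ln 2 / λ = 0.6931 / 0.04599 ≈ 15.07 years

t_½ ≈ 15.1 years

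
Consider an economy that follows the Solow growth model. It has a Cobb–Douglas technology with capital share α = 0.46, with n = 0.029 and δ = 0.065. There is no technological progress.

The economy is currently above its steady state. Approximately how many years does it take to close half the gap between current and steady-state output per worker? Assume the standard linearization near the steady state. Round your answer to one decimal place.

about 13.7 years

Near the steady state the convergence rate is λ = (1 − α)(n + δ).
λ = (1 − 0.46) × 0.094 = 0.54 × 0.094 = 0.05076
Half-life = ln 2 / λ = 0.6931 / 0.05076 ≈ 13.65 years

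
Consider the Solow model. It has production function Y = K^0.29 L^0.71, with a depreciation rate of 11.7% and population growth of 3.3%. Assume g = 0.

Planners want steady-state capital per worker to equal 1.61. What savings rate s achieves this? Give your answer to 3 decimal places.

s ≈ 0.210

In steady state, investment equals break-even investment: s·k^α = (n + δ)·k.
So s / (n + δ) = (k*)^(1−α) = 1.61^0.71 = 1.4023.
Therefore s = 1.4023 × (n + δ) = 1.4023 × 0.150 = 0.2103.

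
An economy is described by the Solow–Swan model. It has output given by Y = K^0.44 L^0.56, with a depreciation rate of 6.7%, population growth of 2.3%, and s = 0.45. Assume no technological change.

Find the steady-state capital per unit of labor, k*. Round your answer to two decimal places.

At the steady state, Δk = 0, so s·k^α = (n + δ)·k.
Dividing both sides by k: k^(1−α) = s / (n + δ).
k^0.56 = 0.45 / (0.023 + 0.067) = 0.45 / 0.090 = 5.0000
k* = 5.0000^(1/0.56) ≈ 17.7076

k* ≈ 17.71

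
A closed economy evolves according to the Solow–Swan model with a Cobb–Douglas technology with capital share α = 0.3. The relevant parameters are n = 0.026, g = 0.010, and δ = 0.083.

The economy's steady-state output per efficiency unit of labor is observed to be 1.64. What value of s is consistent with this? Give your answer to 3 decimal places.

s ≈ 0.377

Steady state requires s·f(k) = (n + g + δ)·k, i.e. s·k^α = (n + g + δ)·k.
Since y* = [s/(n + g + δ)]^(α/(1−α)), we have s/(n + g + δ) = (y*)^((1−α)/α) = 1.64^2.3333 = 3.1717.
Therefore s = 3.1717 × (n + g + δ) = 3.1717 × 0.119 = 0.3774.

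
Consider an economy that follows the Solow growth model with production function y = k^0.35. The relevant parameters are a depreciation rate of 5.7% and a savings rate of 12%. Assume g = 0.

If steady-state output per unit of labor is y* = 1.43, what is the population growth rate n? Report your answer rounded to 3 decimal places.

At the steady state, Δk = 0, so s·k^α = (n + δ)·k.
Since y* = [s/(n + δ)]^(α/(1−α)), we have s/(n + δ) = (y*)^((1−α)/α) = 1.43^1.8571 = 1.9430.
Therefore n + δ = s / 1.9430 = 0.12 / 1.9430 = 0.0618, so n = 0.0618 − 0.057 = 0.0048.

n ≈ 0.005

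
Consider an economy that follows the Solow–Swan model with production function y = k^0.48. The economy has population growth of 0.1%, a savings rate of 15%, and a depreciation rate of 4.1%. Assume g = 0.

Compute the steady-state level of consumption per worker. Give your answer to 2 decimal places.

Steady state requires s·f(k) = (n + δ)·k, i.e. s·k^α = (n + δ)·k.
Dividing both sides by k: k^(1−α) = s / (n + δ).
k^0.52 = 0.15 / (0.001 + 0.041) = 0.15 / 0.042 = 3.5714
k* = 3.5714^(1/0.52) ≈ 11.5651
y* = (k*)^α = 11.5651^0.48 ≈ 3.2383
c* = (1 − s)·y* = (1 − 0.15) × 3.2383 ≈ 2.7526

c* = 2.75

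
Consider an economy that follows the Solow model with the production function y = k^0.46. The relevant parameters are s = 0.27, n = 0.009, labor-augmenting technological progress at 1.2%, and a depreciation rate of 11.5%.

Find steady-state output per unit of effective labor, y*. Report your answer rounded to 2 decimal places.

y* ≈ 1.79

At the steady state, Δk = 0, so s·k^α = (n + g + δ)·k.
Rearranging, k^(1−α) = s / (n + g + δ).
k^0.54 = 0.27 / (0.009 + 0.012 + 0.115) = 0.27 / 0.136 = 1.9853
k* = 1.9853^(1/0.54) ≈ 3.5607
y* = (k*)^α = 3.5607^0.46 ≈ 1.7935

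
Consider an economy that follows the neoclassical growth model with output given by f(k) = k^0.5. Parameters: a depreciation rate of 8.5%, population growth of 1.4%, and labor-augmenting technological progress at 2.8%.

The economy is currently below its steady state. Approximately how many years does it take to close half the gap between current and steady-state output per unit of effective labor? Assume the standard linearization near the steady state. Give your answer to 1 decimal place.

Near the steady state the convergence rate is λ = (1 − α)(n + g + δ).
λ = (1 − 0.5) × 0.127 = 0.5 × 0.127 = 0.0635
Half-life = ln 2 / λ = 0.6931 / 0.0635 ≈ 10.91 years

t_½ ≈ 10.9 years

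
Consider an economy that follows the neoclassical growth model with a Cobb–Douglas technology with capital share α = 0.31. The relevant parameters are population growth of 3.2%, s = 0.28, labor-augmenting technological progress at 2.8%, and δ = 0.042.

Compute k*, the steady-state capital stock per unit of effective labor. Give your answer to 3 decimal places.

k* ≈ 4.321

At the steady state, Δk = 0, so s·k^α = (n + g + δ)·k.
Rearranging, k^(1−α) = s / (n + g + δ).
k^0.69 = 0.28 / (0.032 + 0.028 + 0.042) = 0.28 / 0.102 = 2.7451
k* = 2.7451^(1/0.69) ≈ 4.3211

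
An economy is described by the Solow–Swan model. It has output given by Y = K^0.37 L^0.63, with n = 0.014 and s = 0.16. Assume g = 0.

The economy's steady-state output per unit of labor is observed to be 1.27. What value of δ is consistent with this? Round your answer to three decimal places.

In steady state, investment equals break-even investment: s·k^α = (n + δ)·k.
Since y* = [s/(n + δ)]^(α/(1−α)), we have s/(n + δ) = (y*)^((1−α)/α) = 1.27^1.7027 = 1.5023.
Therefore n + δ = s / 1.5023 = 0.16 / 1.5023 = 0.1065, so δ = 0.1065 − 0.014 = 0.0925.

δ ≈ 0.093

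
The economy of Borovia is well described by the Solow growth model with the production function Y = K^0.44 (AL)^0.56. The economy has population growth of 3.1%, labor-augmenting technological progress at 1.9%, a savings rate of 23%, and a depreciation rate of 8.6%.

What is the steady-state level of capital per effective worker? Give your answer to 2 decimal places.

At the steady state, Δk = 0, so s·k^α = (n + g + δ)·k.
Dividing both sides by k: k^(1−α) = s / (n + g + δ).
k^0.56 = 0.23 / (0.031 + 0.019 + 0.086) = 0.23 / 0.136 = 1.6912
k* = 1.6912^(1/0.56) ≈ 2.5556

k* = 2.56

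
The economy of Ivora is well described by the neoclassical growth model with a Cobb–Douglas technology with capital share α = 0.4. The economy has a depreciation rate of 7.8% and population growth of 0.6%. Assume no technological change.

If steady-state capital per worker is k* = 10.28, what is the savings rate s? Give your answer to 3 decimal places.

s ≈ 0.340

Steady state requires s·f(k) = (n + δ)·k, i.e. s·k^α = (n + δ)·k.
So s / (n + δ) = (k*)^(1−α) = 10.28^0.6 = 4.0476.
Therefore s = 4.0476 × (n + δ) = 4.0476 × 0.084 = 0.3400.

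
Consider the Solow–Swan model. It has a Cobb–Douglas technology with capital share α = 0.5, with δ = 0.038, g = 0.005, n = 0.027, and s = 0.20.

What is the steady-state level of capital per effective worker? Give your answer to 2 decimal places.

In steady state, investment equals break-even investment: s·k^α = (n + g + δ)·k.
Dividing both sides by k: k^(1−α) = s / (n + g + δ).
k^0.5 = 0.20 / (0.027 + 0.005 + 0.038) = 0.20 / 0.070 = 2.8571
k* = 2.8571^(1/0.5) ≈ 8.1630

k* ≈ 8.16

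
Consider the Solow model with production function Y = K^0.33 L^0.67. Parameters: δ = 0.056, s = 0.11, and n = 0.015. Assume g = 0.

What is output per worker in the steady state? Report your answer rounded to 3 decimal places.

Steady state requires s·f(k) = (n + δ)·k, i.e. s·k^α = (n + δ)·k.
Dividing both sides by k: k^(1−α) = s / (n + δ).
k^0.67 = 0.11 / (0.015 + 0.056) = 0.11 / 0.071 = 1.5493
k* = 1.5493^(1/0.67) ≈ 1.9221
y* = (k*)^α = 1.9221^0.33 ≈ 1.2406

y* = 1.241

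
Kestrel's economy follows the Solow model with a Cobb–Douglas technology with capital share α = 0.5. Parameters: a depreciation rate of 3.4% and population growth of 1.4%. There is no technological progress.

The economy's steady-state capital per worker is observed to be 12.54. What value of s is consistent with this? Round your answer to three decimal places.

At the steady state, Δk = 0, so s·k^α = (n + δ)·k.
So s / (n + δ) = (k*)^(1−α) = 12.54^0.5 = 3.5412.
Therefore s = 3.5412 × (n + δ) = 3.5412 × 0.048 = 0.1700.

s ≈ 0.170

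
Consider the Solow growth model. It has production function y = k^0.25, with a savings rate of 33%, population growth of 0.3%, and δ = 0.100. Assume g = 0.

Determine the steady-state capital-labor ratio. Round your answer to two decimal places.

In steady state, investment equals break-even investment: s·k^α = (n + δ)·k.
Rearranging, k^(1−α) = s / (n + δ).
k^0.75 = 0.33 / (0.003 + 0.100) = 0.33 / 0.103 = 3.2039
k* = 3.2039^(1/0.75) ≈ 4.7232

k* = 4.72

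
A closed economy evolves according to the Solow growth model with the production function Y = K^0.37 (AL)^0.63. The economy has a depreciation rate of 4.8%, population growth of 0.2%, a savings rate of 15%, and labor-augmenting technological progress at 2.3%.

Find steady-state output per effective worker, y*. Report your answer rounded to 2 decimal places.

y* = 1.53

Steady state requires s·f(k) = (n + g + δ)·k, i.e. s·k^α = (n + g + δ)·k.
Dividing both sides by k: k^(1−α) = s / (n + g + δ).
k^0.63 = 0.15 / (0.002 + 0.023 + 0.048) = 0.15 / 0.073 = 2.0548
k* = 2.0548^(1/0.63) ≈ 3.1366
y* = (k*)^α = 3.1366^0.37 ≈ 1.5265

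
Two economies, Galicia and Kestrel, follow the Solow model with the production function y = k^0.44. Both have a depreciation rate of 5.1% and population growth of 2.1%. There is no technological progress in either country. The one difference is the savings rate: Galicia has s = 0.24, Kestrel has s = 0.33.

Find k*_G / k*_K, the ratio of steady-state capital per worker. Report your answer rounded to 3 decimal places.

Steady-state k* = [s/(n + δ)]^(1/(1−α)), so the ratio is [ (s_G/(n + δ)_G) / (s_K/(n + δ)_K) ]^1.7857.
s_G/(n + δ)_G = 0.24/0.072 = 3.3333; s_K/(n + δ)_K = 0.33/0.072 = 4.5833.
Ratio = (3.3333/4.5833)^1.7857 = 0.7273^1.7857 ≈ 0.5663

k*_G / k*_K ≈ 0.566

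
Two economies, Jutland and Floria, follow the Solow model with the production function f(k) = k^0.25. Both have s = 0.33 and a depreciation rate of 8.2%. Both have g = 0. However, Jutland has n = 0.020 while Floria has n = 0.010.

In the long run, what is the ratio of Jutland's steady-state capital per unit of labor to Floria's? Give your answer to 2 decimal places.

Steady-state k* = [s/(n + δ)]^(1/(1−α)), so the ratio is [ (s_J/(n + δ)_J) / (s_F/(n + δ)_F) ]^1.3333.
s_J/(n + δ)_J = 0.33/0.102 = 3.2353; s_F/(n + δ)_F = 0.33/0.092 = 3.5870.
Ratio = (3.2353/3.5870)^1.3333 = 0.9020^1.3333 ≈ 0.8715

k*_J / k*_F ≈ 0.87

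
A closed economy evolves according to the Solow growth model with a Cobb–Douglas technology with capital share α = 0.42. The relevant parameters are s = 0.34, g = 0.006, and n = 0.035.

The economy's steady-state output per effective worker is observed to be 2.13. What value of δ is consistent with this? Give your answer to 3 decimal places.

δ ≈ 0.079

In steady state, investment equals break-even investment: s·k^α = (n + g + δ)·k.
Since y* = [s/(n + g + δ)]^(α/(1−α)), we have s/(n + g + δ) = (y*)^((1−α)/α) = 2.13^1.381 = 2.8411.
Therefore n + g + δ = s / 2.8411 = 0.34 / 2.8411 = 0.1197, so δ = 0.1197 − 0.041 = 0.0787.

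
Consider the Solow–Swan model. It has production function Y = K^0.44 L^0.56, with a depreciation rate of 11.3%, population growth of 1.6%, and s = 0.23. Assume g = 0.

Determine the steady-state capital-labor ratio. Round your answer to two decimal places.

k* = 2.81

In steady state, investment equals break-even investment: s·k^α = (n + δ)·k.
Dividing both sides by k: k^(1−α) = s / (n + δ).
k^0.56 = 0.23 / (0.016 + 0.113) = 0.23 / 0.129 = 1.7829
k* = 1.7829^(1/0.56) ≈ 2.8083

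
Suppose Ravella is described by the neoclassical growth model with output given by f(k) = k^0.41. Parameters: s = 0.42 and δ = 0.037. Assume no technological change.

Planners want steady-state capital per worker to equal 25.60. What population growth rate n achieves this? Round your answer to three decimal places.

n ≈ 0.025

At the steady state, Δk = 0, so s·k^α = (n + δ)·k.
So s / (n + δ) = (k*)^(1−α) = 25.60^0.59 = 6.7743.
Therefore n + δ = s / 6.7743 = 0.42 / 6.7743 = 0.0620, so n = 0.0620 − 0.037 = 0.0250.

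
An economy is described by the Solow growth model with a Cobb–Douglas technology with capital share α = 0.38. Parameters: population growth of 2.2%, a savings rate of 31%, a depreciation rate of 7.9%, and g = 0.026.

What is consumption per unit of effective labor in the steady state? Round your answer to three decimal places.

c* ≈ 1.192

At the steady state, Δk = 0, so s·k^α = (n + g + δ)·k.
Rearranging, k^(1−α) = s / (n + g + δ).
k^0.62 = 0.31 / (0.022 + 0.026 + 0.079) = 0.31 / 0.127 = 2.4409
k* = 2.4409^(1/0.62) ≈ 4.2177
y* = (k*)^α = 4.2177^0.38 ≈ 1.7279
c* = (1 − s)·y* = (1 − 0.31) × 1.7279 ≈ 1.1923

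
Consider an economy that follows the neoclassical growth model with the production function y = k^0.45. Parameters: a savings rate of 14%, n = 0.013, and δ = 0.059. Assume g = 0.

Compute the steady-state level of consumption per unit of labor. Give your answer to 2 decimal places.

c* = 1.48

In steady state, investment equals break-even investment: s·k^α = (n + δ)·k.
Dividing both sides by k: k^(1−α) = s / (n + δ).
k^0.55 = 0.14 / (0.013 + 0.059) = 0.14 / 0.072 = 1.9444
k* = 1.9444^(1/0.55) ≈ 3.3502
y* = (k*)^α = 3.3502^0.45 ≈ 1.7230
c* = (1 − s)·y* = (1 − 0.14) × 1.7230 ≈ 1.4818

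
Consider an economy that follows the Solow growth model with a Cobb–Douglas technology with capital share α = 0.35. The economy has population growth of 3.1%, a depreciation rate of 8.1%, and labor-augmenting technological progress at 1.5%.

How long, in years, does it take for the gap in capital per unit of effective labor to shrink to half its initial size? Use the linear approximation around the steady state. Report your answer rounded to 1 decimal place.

Near the steady state the convergence rate is λ = (1 − α)(n + g + δ).
λ = (1 − 0.35) × 0.127 = 0.65 × 0.127 = 0.08255
Half-life = ln 2 / λ = 0.6931 / 0.08255 ≈ 8.40 years

about 8.4 years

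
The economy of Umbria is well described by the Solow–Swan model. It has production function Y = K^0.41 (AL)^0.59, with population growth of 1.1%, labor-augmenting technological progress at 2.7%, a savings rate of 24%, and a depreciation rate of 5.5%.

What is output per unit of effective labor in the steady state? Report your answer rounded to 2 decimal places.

Steady state requires s·f(k) = (n + g + δ)·k, i.e. s·k^α = (n + g + δ)·k.
Dividing both sides by k: k^(1−α) = s / (n + g + δ).
k^0.59 = 0.24 / (0.011 + 0.027 + 0.055) = 0.24 / 0.093 = 2.5806
k* = 2.5806^(1/0.59) ≈ 4.9869
y* = (k*)^α = 4.9869^0.41 ≈ 1.9325

y* ≈ 1.93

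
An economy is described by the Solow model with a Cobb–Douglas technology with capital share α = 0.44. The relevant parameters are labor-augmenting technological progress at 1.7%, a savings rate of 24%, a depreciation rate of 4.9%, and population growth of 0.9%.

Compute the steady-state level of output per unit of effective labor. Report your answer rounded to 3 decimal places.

y* ≈ 2.494

Steady state requires s·f(k) = (n + g + δ)·k, i.e. s·k^α = (n + g + δ)·k.
Dividing both sides by k: k^(1−α) = s / (n + g + δ).
k^0.56 = 0.24 / (0.009 + 0.017 + 0.049) = 0.24 / 0.075 = 3.2000
k* = 3.2000^(1/0.56) ≈ 7.9809
y* = (k*)^α = 7.9809^0.44 ≈ 2.4940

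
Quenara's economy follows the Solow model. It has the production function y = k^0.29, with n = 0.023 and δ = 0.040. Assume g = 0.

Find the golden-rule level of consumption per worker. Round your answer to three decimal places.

At the golden rule, f'(k) = n + δ, so α·k^(α−1) = n + δ and k_gold = (α/(n + δ))^(1/(1−α)).
k_gold = (0.29/0.063)^(1/0.71) = 4.6032^1.4085 ≈ 8.5885
c_gold = f(k_gold) − (n + δ)·k_gold = 1.8657 − 0.063×8.5885 ≈ 1.3246

c_gold ≈ 1.325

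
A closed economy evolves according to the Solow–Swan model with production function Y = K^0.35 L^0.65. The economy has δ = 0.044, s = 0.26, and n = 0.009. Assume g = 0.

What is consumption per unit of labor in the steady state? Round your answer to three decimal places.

At the steady state, Δk = 0, so s·k^α = (n + δ)·k.
Rearranging, k^(1−α) = s / (n + δ).
k^0.65 = 0.26 / (0.009 + 0.044) = 0.26 / 0.053 = 4.9057
k* = 4.9057^(1/0.65) ≈ 11.5509
y* = (k*)^α = 11.5509^0.35 ≈ 2.3546
c* = (1 − s)·y* = (1 − 0.26) × 2.3546 ≈ 1.7424

c* ≈ 1.742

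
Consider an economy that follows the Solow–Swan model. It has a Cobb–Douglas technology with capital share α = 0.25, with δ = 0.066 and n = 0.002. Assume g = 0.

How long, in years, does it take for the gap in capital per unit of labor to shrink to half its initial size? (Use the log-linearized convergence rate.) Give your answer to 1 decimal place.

t_½ ≈ 13.6 years

Near the steady state the convergence rate is λ = (1 − α)(n + δ).
λ = (1 − 0.25) × 0.068 = 0.75 × 0.068 = 0.0510
Half-life = ln 2 / λ = 0.6931 / 0.0510 ≈ 13.59 years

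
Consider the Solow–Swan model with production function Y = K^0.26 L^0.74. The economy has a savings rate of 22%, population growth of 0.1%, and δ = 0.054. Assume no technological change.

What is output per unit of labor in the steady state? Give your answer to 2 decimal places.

Steady state requires s·f(k) = (n + δ)·k, i.e. s·k^α = (n + δ)·k.
Dividing both sides by k: k^(1−α) = s / (n + δ).
k^0.74 = 0.22 / (0.001 + 0.054) = 0.22 / 0.055 = 4.0000
k* = 4.0000^(1/0.74) ≈ 6.5102
y* = (k*)^α = 6.5102^0.26 ≈ 1.6276

y* ≈ 1.63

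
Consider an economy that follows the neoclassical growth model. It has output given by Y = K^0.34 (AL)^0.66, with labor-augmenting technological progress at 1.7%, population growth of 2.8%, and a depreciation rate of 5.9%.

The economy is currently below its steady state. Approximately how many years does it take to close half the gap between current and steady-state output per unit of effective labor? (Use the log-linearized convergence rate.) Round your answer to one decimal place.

about 10.1 years

Near the steady state the convergence rate is λ = (1 − α)(n + g + δ).
λ = (1 − 0.34) × 0.104 = 0.66 × 0.104 = 0.06864
Half-life = ln 2 / λ = 0.6931 / 0.06864 ≈ 10.10 years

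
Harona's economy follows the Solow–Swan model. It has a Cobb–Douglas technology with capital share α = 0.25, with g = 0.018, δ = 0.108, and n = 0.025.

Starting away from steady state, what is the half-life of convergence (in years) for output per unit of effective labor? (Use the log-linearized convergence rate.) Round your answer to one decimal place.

Near the steady state the convergence rate is λ = (1 − α)(n + g + δ).
λ = (1 − 0.25) × 0.151 = 0.75 × 0.151 = 0.11325
Half-life = ln 2 / λ = 0.6931 / 0.11325 ≈ 6.12 years

about 6.1 years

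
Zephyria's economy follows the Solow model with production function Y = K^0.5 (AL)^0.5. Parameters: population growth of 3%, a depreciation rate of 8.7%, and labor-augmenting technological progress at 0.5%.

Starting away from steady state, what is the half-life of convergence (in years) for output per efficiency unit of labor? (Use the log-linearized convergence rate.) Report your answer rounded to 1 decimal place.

Near the steady state the convergence rate is λ = (1 − α)(n + g + δ).
λ = (1 − 0.5) × 0.122 = 0.5 × 0.122 = 0.0610
Half-life = ln 2 / λ = 0.6931 / 0.0610 ≈ 11.36 years

t_½ ≈ 11.4 years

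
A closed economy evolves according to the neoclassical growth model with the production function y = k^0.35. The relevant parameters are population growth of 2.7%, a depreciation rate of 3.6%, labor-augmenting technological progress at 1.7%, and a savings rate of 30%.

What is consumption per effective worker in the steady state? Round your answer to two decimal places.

Steady state requires s·f(k) = (n + g + δ)·k, i.e. s·k^α = (n + g + δ)·k.
Rearranging, k^(1−α) = s / (n + g + δ).
k^0.65 = 0.30 / (0.027 + 0.017 + 0.036) = 0.30 / 0.080 = 3.7500
k* = 3.7500^(1/0.65) ≈ 7.6406
y* = (k*)^α = 7.6406^0.35 ≈ 2.0375
c* = (1 − s)·y* = (1 − 0.30) × 2.0375 ≈ 1.4263

c* ≈ 1.43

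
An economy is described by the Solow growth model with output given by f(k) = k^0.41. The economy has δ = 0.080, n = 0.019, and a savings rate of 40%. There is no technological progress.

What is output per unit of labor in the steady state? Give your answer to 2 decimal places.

In steady state, investment equals break-even investment: s·k^α = (n + δ)·k.
Rearranging, k^(1−α) = s / (n + δ).
k^0.59 = 0.40 / (0.019 + 0.080) = 0.40 / 0.099 = 4.0404
k* = 4.0404^(1/0.59) ≈ 10.6620
y* = (k*)^α = 10.6620^0.41 ≈ 2.6388

y* ≈ 2.64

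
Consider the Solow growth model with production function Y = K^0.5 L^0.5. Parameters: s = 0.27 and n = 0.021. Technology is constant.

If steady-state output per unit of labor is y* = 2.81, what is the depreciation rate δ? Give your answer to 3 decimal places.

δ ≈ 0.075

Steady state requires s·f(k) = (n + δ)·k, i.e. s·k^α = (n + δ)·k.
Since y* = [s/(n + δ)]^(α/(1−α)), we have s/(n + δ) = (y*)^((1−α)/α) = 2.81^1 = 2.8100.
Therefore n + δ = s / 2.8100 = 0.27 / 2.8100 = 0.0961, so δ = 0.0961 − 0.021 = 0.0751.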